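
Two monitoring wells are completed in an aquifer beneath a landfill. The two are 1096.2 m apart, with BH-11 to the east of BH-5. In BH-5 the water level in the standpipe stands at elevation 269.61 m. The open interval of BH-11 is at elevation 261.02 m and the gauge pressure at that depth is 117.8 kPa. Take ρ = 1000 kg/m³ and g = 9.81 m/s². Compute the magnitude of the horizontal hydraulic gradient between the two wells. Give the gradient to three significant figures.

i ≈ 0.00312

Total head at BH-5: h = 269.61 m (water level in the piezometer is the total head).
Pressure head at BH-11: ψ = P/(ρg) = 117.8×1000 / (1000 × 9.81) = 12.01 m.
Total head at BH-11: h = z + ψ = 261.02 + 12.01 = 273.03 m.
Head difference: h(BH-5) − h(BH-11) = 269.61 − 273.03 = -3.42 m.
Hydraulic gradient: i = |Δh| / L = 3.42 / 1096.2 = 0.00312.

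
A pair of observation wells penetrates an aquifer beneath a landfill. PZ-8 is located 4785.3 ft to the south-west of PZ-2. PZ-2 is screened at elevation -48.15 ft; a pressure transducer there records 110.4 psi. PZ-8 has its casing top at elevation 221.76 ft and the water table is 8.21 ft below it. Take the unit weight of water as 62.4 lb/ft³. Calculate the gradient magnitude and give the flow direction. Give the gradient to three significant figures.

i ≈ 0.00145; groundwater flows toward the north-east

Pressure head at PZ-2: ψ = 144·P/γ = 144 × 110.4 / 62.4 = 254.77 ft.
Total head at PZ-2: h = z + ψ = -48.15 + 254.77 = 206.62 ft.
Total head at PZ-8: h = 221.76 − 8.21 = 213.55 ft.
Head difference: h(PZ-2) − h(PZ-8) = 206.62 − 213.55 = -6.93 ft.
Hydraulic gradient: i = |Δh| / L = 6.93 / 4785.3 = 0.00145.
Flow is from higher to lower head: from PZ-8 toward PZ-2, i.e. toward the north-east.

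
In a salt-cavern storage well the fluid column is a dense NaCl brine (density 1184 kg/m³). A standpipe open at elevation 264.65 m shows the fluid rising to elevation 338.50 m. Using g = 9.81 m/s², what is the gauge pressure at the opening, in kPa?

Pressure head ψ = h − z = 338.50 − 264.65 = 73.85 m.
P = ρgψ = 1184 × 9.81 × 73.85 = 857771 Pa ≈ 858 kPa.

P ≈ 858 kPa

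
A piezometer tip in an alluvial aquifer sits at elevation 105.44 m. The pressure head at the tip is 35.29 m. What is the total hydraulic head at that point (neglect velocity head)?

h ≈ 140.73 m

h = z + ψ = 105.44 + 35.29 = 140.73 m.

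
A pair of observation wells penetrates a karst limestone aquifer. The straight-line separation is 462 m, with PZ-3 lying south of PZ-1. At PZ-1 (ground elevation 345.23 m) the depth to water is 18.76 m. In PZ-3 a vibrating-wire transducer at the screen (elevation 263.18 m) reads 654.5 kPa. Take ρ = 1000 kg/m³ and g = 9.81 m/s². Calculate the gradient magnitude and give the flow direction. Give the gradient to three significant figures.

i ≈ 0.00742; groundwater flows toward the north

Total head at PZ-1: h = 345.23 − 18.76 = 326.47 m.
Pressure head at PZ-3: ψ = P/(ρg) = 654.5×1000 / (1000 × 9.81) = 66.72 m.
Total head at PZ-3: h = z + ψ = 263.18 + 66.72 = 329.90 m.
Head difference: h(PZ-1) − h(PZ-3) = 326.47 − 329.90 = -3.43 m.
Hydraulic gradient: i = |Δh| / L = 3.43 / 462 = 0.00742.
Flow is from higher to lower head: from PZ-3 toward PZ-1, i.e. toward the north.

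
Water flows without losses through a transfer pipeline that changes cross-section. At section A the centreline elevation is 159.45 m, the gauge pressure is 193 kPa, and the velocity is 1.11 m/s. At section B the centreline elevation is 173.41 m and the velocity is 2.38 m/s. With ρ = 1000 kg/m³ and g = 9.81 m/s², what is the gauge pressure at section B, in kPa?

P₂ ≈ 53.8 kPa

Pressure head at A: ψ₁ = P₁/(ρg) = 193×1000 / (1000 × 9.81) = 19.67 m.
Velocity heads: v₁²/2g = 1.11²/19.62 = 0.063 m; v₂²/2g = 2.38²/19.62 = 0.289 m.
Total head H = z₁ + ψ₁ + v₁²/2g = 159.45 + 19.67 + 0.063 = 179.18 m.
ψ₂ = H − z₂ − v₂²/2g = 179.18 − 173.41 − 0.289 = 5.48 m.
P₂ = ρgψ₂ = 1000 × 9.81 × 5.48 ≈ 53.8 kPa.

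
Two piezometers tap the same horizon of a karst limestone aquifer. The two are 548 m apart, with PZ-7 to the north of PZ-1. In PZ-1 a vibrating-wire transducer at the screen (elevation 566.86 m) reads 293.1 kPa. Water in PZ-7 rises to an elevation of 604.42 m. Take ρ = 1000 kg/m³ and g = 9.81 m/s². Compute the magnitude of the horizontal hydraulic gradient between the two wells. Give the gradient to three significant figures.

i ≈ 0.0140

Pressure head at PZ-1: ψ = P/(ρg) = 293.1×1000 / (1000 × 9.81) = 29.88 m.
Total head at PZ-1: h = z + ψ = 566.86 + 29.88 = 596.74 m.
Total head at PZ-7: h = 604.42 m (water level in the piezometer is the total head).
Head difference: h(PZ-1) − h(PZ-7) = 596.74 − 604.42 = -7.68 m.
Hydraulic gradient: i = |Δh| / L = 7.68 / 548 = 0.0140.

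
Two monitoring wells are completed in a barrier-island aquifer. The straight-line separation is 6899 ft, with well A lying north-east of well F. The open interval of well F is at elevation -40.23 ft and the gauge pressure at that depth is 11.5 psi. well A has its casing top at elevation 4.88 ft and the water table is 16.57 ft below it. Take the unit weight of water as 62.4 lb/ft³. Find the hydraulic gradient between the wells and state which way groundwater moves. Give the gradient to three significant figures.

i ≈ 0.000290; groundwater flows toward the south-west

Pressure head at well F: ψ = 144·P/γ = 144 × 11.5 / 62.4 = 26.54 ft.
Total head at well F: h = z + ψ = -40.23 + 26.54 = -13.69 ft.
Total head at well A: h = 4.88 − 16.57 = -11.69 ft.
Head difference: h(well F) − h(well A) = -13.69 − (-11.69) = -2.00 ft.
Hydraulic gradient: i = |Δh| / L = 2.00 / 6899 = 0.000290.
Flow is from higher to lower head: from well A toward well F, i.e. toward the south-west.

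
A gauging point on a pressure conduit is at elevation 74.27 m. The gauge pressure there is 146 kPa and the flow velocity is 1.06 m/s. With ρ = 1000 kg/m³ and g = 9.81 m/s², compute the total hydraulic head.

h ≈ 89.21 m

Pressure head ψ = P/(ρg) = 146×1000 / (1000 × 9.81) = 14.88 m.
Velocity head = v²/(2g) = 1.06² / (2 × 9.81) = 0.057 m.
h = z + ψ + v²/(2g) = 74.27 + 14.88 + 0.057 = 89.21 m.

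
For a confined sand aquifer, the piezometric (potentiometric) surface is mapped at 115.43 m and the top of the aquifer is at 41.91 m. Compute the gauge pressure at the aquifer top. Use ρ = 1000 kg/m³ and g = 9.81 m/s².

P ≈ 721 kPa

Pressure head at the aquifer top: ψ = h − z = 115.43 − 41.91 = 73.52 m.
P = ρgψ = 1000 × 9.81 × 73.52 = 721231 Pa ≈ 721 kPa.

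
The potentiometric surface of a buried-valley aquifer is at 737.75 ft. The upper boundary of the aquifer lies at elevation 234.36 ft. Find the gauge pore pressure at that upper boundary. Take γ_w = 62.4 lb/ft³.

P ≈ 218 psi

Pressure head at the aquifer top: ψ = h − z = 737.75 − 234.36 = 503.39 ft.
P = γψ/144 = 62.4 × 503.39 / 144 = 218 psi.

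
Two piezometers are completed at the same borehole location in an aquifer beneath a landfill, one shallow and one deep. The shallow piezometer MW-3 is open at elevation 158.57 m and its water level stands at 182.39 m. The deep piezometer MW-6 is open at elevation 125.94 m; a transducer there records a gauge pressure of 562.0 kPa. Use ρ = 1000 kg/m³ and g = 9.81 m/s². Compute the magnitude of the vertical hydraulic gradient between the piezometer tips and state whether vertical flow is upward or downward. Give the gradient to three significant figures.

|i_v| ≈ 0.0257; vertical flow is upward

Total head at MW-3: h = 182.39 m (water level in the standpipe).
Pressure head at MW-6: ψ = P/(ρg) = 562.0×1000 / (1000 × 9.81) = 57.29 m.
Total head at MW-6: h = z + ψ = 125.94 + 57.29 = 183.23 m.
Δh = h(MW-3) − h(MW-6) = 182.39 − 183.23 = -0.84 m.
Vertical separation Δz = 158.57 − 125.94 = 32.63 m.
|i_v| = |Δh| / Δz = 0.84 / 32.63 = 0.0257.
Head is higher in the deep piezometer, so vertical flow is upward (discharge condition).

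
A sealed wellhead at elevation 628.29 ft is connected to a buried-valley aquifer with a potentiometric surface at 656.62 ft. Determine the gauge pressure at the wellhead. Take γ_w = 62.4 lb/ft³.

P ≈ 12.3 psi

Head above the cap: Δh = 656.62 − 628.29 = 28.33 ft.
P = γΔh/144 = 62.4 × 28.33 / 144 = 12.3 psi.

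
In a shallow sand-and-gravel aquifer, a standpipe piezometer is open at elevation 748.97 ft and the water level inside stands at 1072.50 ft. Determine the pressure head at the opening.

Total head h = 1072.50 ft (the water-surface elevation in the piezometer).
Pressure head ψ = h − z = 1072.50 − 748.97 = 323.53 ft.

ψ ≈ 323.53 ft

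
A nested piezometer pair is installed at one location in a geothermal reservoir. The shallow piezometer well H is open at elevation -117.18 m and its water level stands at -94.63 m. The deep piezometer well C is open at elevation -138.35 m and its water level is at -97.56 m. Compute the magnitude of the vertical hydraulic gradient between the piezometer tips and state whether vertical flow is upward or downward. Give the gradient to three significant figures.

Total head at well H: h = -94.63 m (water level in the standpipe).
Total head at well C: h = -97.56 m.
Δh = h(well H) − h(well C) = -94.63 − (-97.56) = 2.93 m.
Vertical separation Δz = -117.18 − (-138.35) = 21.17 m.
|i_v| = |Δh| / Δz = 2.93 / 21.17 = 0.138.
Head is higher in the shallow piezometer, so vertical flow is downward (recharge condition).

|i_v| ≈ 0.138; vertical flow is downward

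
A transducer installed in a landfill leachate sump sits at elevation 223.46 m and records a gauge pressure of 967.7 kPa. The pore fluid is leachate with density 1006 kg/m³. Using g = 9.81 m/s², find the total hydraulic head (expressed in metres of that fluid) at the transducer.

h ≈ 321.52 m

ψ = P/(ρg) = 967.7×1000 / (1006 × 9.81) = 98.06 m.
h = z + ψ = 223.46 + 98.06 = 321.52 m.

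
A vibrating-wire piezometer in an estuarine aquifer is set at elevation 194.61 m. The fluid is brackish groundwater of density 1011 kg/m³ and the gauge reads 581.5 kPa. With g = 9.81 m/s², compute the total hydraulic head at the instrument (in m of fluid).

h ≈ 253.24 m

ψ = P/(ρg) = 581.5×1000 / (1011 × 9.81) = 58.63 m.
h = z + ψ = 194.61 + 58.63 = 253.24 m.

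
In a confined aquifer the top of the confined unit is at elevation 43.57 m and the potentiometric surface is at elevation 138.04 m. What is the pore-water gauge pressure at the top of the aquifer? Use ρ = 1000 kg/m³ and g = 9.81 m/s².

Pressure head at the aquifer top: ψ = h − z = 138.04 − 43.57 = 94.47 m.
P = ρgψ = 1000 × 9.81 × 94.47 = 926751 Pa ≈ 927 kPa.

P ≈ 927 kPa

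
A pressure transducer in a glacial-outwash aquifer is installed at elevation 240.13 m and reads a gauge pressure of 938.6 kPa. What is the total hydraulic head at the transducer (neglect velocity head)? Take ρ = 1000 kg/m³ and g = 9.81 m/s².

ψ = P/(ρg) = 938.6×1000 / (1000 × 9.81) = 95.68 m.
h = z + ψ = 240.13 + 95.68 = 335.81 m.

h ≈ 335.81 m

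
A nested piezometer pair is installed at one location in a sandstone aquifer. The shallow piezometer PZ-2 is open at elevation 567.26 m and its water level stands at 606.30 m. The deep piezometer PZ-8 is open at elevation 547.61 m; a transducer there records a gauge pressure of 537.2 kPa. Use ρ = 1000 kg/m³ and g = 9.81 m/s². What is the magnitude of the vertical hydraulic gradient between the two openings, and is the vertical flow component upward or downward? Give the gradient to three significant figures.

Total head at PZ-2: h = 606.30 m (water level in the standpipe).
Pressure head at PZ-8: ψ = P/(ρg) = 537.2×1000 / (1000 × 9.81) = 54.76 m.
Total head at PZ-8: h = z + ψ = 547.61 + 54.76 = 602.37 m.
Δh = h(PZ-2) − h(PZ-8) = 606.30 − 602.37 = 3.93 m.
Vertical separation Δz = 567.26 − 547.61 = 19.65 m.
|i_v| = |Δh| / Δz = 3.93 / 19.65 = 0.200.
Head is higher in the shallow piezometer, so vertical flow is downward (recharge condition).

|i_v| ≈ 0.200; vertical flow is downward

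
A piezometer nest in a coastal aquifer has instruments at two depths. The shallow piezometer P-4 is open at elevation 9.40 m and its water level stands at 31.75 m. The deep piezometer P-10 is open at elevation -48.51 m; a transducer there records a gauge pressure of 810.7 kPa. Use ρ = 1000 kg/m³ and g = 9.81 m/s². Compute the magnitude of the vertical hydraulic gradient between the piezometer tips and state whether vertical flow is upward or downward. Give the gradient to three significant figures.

|i_v| ≈ 0.0411; vertical flow is upward

Total head at P-4: h = 31.75 m (water level in the standpipe).
Pressure head at P-10: ψ = P/(ρg) = 810.7×1000 / (1000 × 9.81) = 82.64 m.
Total head at P-10: h = z + ψ = -48.51 + 82.64 = 34.13 m.
Δh = h(P-4) − h(P-10) = 31.75 − 34.13 = -2.38 m.
Vertical separation Δz = 9.40 − (-48.51) = 57.91 m.
|i_v| = |Δh| / Δz = 2.38 / 57.91 = 0.0411.
Head is higher in the deep piezometer, so vertical flow is upward (discharge condition).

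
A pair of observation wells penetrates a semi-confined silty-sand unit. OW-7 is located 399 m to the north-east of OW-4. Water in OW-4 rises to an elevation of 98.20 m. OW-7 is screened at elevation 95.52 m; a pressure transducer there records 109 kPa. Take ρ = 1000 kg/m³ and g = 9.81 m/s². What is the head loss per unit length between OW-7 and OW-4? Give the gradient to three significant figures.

Total head at OW-4: h = 98.20 m (water level in the piezometer is the total head).
Pressure head at OW-7: ψ = P/(ρg) = 109×1000 / (1000 × 9.81) = 11.11 m.
Total head at OW-7: h = z + ψ = 95.52 + 11.11 = 106.63 m.
Head difference: h(OW-4) − h(OW-7) = 98.20 − 106.63 = -8.43 m.
Hydraulic gradient: i = |Δh| / L = 8.43 / 399 = 0.0211.

i ≈ 0.0211 m/m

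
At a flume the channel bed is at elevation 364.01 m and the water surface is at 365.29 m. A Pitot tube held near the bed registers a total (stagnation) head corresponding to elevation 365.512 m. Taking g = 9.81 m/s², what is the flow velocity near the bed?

Near the bed, under hydrostatic conditions, the piezometric head (z + ψ) equals the free-surface elevation, 365.29 m.
Velocity head = total − piezometric = 365.512 − 365.29 = 0.222 m.
v = √(2g·h_v) = √(2 × 9.81 × 0.222) = 2.09 m/s.

v ≈ 2.09 m/s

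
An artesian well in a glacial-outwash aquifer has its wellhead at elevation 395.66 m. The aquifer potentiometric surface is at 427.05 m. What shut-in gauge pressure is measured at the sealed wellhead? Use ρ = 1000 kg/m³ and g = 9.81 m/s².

Head above the cap: Δh = 427.05 − 395.66 = 31.39 m.
P = ρgΔh = 1000 × 9.81 × 31.39 = 307936 Pa ≈ 308 kPa.

P ≈ 308 kPa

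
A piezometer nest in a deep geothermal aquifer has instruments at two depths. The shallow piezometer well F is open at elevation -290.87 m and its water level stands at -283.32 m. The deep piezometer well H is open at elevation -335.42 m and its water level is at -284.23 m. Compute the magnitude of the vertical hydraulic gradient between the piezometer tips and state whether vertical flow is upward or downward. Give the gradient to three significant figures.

|i_v| ≈ 0.0204; vertical flow is downward

Total head at well F: h = -283.32 m (water level in the standpipe).
Total head at well H: h = -284.23 m.
Δh = h(well F) − h(well H) = -283.32 − (-284.23) = 0.91 m.
Vertical separation Δz = -290.87 − (-335.42) = 44.55 m.
|i_v| = |Δh| / Δz = 0.91 / 44.55 = 0.0204.
Head is higher in the shallow piezometer, so vertical flow is downward (recharge condition).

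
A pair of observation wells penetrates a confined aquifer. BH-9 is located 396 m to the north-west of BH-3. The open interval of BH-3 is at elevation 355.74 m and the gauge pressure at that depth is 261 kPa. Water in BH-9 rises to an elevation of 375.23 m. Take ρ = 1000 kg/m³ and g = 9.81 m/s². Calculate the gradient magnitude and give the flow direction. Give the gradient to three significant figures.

Pressure head at BH-3: ψ = P/(ρg) = 261×1000 / (1000 × 9.81) = 26.61 m.
Total head at BH-3: h = z + ψ = 355.74 + 26.61 = 382.35 m.
Total head at BH-9: h = 375.23 m (water level in the piezometer is the total head).
Head difference: h(BH-3) − h(BH-9) = 382.35 − 375.23 = 7.12 m.
Hydraulic gradient: i = |Δh| / L = 7.12 / 396 = 0.0180.
Flow is from higher to lower head: from BH-3 toward BH-9, i.e. toward the north-west.

i ≈ 0.0180; groundwater flows toward the north-west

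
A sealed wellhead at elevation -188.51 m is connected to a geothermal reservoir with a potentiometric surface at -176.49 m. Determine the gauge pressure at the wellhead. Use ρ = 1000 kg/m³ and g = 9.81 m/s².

P ≈ 118 kPa

Head above the cap: Δh = -176.49 − (-188.51) = 12.02 m.
P = ρgΔh = 1000 × 9.81 × 12.02 = 117916 Pa ≈ 118 kPa.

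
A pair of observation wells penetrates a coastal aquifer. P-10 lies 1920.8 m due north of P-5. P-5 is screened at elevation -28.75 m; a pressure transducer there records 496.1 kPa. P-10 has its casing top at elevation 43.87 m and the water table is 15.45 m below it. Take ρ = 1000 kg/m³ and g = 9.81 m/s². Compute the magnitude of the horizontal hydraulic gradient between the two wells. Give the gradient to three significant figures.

i ≈ 0.00344

Pressure head at P-5: ψ = P/(ρg) = 496.1×1000 / (1000 × 9.81) = 50.57 m.
Total head at P-5: h = z + ψ = -28.75 + 50.57 = 21.82 m.
Total head at P-10: h = 43.87 − 15.45 = 28.42 m.
Head difference: h(P-5) − h(P-10) = 21.82 − 28.42 = -6.60 m.
Hydraulic gradient: i = |Δh| / L = 6.60 / 1920.8 = 0.00344.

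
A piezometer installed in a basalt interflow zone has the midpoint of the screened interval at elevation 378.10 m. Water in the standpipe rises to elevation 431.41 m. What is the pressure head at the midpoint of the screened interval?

ψ ≈ 53.31 m

Total head h = 431.41 m (the water-surface elevation in the piezometer).
Pressure head ψ = h − z = 431.41 − 378.10 = 53.31 m.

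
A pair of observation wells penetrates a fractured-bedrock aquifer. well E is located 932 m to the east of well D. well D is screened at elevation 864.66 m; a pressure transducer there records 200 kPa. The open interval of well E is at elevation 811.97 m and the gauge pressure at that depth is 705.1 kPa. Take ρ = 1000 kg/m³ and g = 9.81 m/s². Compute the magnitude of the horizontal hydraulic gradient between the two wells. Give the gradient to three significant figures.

i ≈ 0.00129

Pressure head at well D: ψ = P/(ρg) = 200×1000 / (1000 × 9.81) = 20.39 m.
Total head at well D: h = z + ψ = 864.66 + 20.39 = 885.05 m.
Pressure head at well E: ψ = P/(ρg) = 705.1×1000 / (1000 × 9.81) = 71.88 m.
Total head at well E: h = z + ψ = 811.97 + 71.88 = 883.85 m.
Head difference: h(well D) − h(well E) = 885.05 − 883.85 = 1.20 m.
Hydraulic gradient: i = |Δh| / L = 1.20 / 932 = 0.00129.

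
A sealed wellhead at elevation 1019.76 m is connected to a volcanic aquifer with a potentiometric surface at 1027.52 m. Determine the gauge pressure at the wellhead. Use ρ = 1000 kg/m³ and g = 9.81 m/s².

P ≈ 76.1 kPa

Head above the cap: Δh = 1027.52 − 1019.76 = 7.76 m.
P = ρgΔh = 1000 × 9.81 × 7.76 = 76126 Pa ≈ 76.1 kPa.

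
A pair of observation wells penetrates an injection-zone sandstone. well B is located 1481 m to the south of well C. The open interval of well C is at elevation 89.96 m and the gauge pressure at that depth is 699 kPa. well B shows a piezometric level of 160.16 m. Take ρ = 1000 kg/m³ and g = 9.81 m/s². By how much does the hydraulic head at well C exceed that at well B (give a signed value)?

Pressure head at well C: ψ = P/(ρg) = 699×1000 / (1000 × 9.81) = 71.25 m.
Total head at well C: h = z + ψ = 89.96 + 71.25 = 161.21 m.
Total head at well B: h = 160.16 m (water level in the piezometer is the total head).
Head difference: h(well C) − h(well B) = 161.21 − 160.16 = 1.05 m.

Δh ≈ 1.05 m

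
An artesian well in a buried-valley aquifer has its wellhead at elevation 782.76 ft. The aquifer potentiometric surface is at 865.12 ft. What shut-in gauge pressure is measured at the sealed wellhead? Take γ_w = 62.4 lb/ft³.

Head above the cap: Δh = 865.12 − 782.76 = 82.36 ft.
P = γΔh/144 = 62.4 × 82.36 / 144 = 35.7 psi.

P ≈ 35.7 psi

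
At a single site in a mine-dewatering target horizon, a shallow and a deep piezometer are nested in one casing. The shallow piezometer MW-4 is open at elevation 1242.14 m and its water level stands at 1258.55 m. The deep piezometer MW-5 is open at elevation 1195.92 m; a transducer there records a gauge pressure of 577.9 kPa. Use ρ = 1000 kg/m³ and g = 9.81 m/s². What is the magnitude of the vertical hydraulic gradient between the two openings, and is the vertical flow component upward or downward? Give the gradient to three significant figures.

|i_v| ≈ 0.0805; vertical flow is downward

Total head at MW-4: h = 1258.55 m (water level in the standpipe).
Pressure head at MW-5: ψ = P/(ρg) = 577.9×1000 / (1000 × 9.81) = 58.91 m.
Total head at MW-5: h = z + ψ = 1195.92 + 58.91 = 1254.83 m.
Δh = h(MW-4) − h(MW-5) = 1258.55 − 1254.83 = 3.72 m.
Vertical separation Δz = 1242.14 − 1195.92 = 46.22 m.
|i_v| = |Δh| / Δz = 3.72 / 46.22 = 0.0805.
Head is higher in the shallow piezometer, so vertical flow is downward (recharge condition).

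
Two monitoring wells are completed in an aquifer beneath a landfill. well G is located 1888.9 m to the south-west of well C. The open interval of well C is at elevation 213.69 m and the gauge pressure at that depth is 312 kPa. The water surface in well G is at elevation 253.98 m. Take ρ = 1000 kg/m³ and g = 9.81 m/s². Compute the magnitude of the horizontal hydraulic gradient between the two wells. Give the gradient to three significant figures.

i ≈ 0.00449

Pressure head at well C: ψ = P/(ρg) = 312×1000 / (1000 × 9.81) = 31.80 m.
Total head at well C: h = z + ψ = 213.69 + 31.80 = 245.49 m.
Total head at well G: h = 253.98 m (water level in the piezometer is the total head).
Head difference: h(well C) − h(well G) = 245.49 − 253.98 = -8.49 m.
Hydraulic gradient: i = |Δh| / L = 8.49 / 1888.9 = 0.00449.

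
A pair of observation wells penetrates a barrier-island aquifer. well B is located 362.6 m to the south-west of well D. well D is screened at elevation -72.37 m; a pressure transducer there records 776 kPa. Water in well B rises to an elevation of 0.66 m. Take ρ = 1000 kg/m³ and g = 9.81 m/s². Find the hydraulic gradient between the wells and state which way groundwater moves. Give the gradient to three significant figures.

Pressure head at well D: ψ = P/(ρg) = 776×1000 / (1000 × 9.81) = 79.10 m.
Total head at well D: h = z + ψ = -72.37 + 79.10 = 6.73 m.
Total head at well B: h = 0.66 m (water level in the piezometer is the total head).
Head difference: h(well D) − h(well B) = 6.73 − 0.66 = 6.07 m.
Hydraulic gradient: i = |Δh| / L = 6.07 / 362.6 = 0.0167.
Flow is from higher to lower head: from well D toward well B, i.e. toward the south-west.

i ≈ 0.0167; groundwater flows toward the south-west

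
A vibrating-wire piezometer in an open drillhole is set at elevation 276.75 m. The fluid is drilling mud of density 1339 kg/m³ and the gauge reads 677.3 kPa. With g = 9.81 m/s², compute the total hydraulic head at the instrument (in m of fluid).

ψ = P/(ρg) = 677.3×1000 / (1339 × 9.81) = 51.56 m.
h = z + ψ = 276.75 + 51.56 = 328.31 m.

h ≈ 328.31 m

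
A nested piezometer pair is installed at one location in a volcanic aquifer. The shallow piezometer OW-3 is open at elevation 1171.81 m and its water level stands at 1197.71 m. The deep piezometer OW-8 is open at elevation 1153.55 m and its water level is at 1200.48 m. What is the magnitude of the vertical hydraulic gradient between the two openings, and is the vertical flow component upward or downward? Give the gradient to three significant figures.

Total head at OW-3: h = 1197.71 m (water level in the standpipe).
Total head at OW-8: h = 1200.48 m.
Δh = h(OW-3) − h(OW-8) = 1197.71 − 1200.48 = -2.77 m.
Vertical separation Δz = 1171.81 − 1153.55 = 18.26 m.
|i_v| = |Δh| / Δz = 2.77 / 18.26 = 0.152.
Head is higher in the deep piezometer, so vertical flow is upward (discharge condition).

|i_v| ≈ 0.152; vertical flow is upward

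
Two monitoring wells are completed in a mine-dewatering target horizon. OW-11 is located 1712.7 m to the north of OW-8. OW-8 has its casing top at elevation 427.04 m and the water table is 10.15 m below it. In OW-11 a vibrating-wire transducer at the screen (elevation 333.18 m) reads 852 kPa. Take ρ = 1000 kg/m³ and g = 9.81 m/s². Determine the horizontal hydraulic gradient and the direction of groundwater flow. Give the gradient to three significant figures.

Total head at OW-8: h = 427.04 − 10.15 = 416.89 m.
Pressure head at OW-11: ψ = P/(ρg) = 852×1000 / (1000 × 9.81) = 86.85 m.
Total head at OW-11: h = z + ψ = 333.18 + 86.85 = 420.03 m.
Head difference: h(OW-8) − h(OW-11) = 416.89 − 420.03 = -3.14 m.
Hydraulic gradient: i = |Δh| / L = 3.14 / 1712.7 = 0.00183.
Flow is from higher to lower head: from OW-11 toward OW-8, i.e. toward the south.

i ≈ 0.00183; groundwater flows toward the south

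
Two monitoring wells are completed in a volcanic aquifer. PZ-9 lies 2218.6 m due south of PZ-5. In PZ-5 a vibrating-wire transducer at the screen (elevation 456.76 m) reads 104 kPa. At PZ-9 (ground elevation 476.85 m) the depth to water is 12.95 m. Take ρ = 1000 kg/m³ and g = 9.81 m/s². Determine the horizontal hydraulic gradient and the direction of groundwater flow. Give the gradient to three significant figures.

i ≈ 0.00156; groundwater flows toward the south

Pressure head at PZ-5: ψ = P/(ρg) = 104×1000 / (1000 × 9.81) = 10.60 m.
Total head at PZ-5: h = z + ψ = 456.76 + 10.60 = 467.36 m.
Total head at PZ-9: h = 476.85 − 12.95 = 463.90 m.
Head difference: h(PZ-5) − h(PZ-9) = 467.36 − 463.90 = 3.46 m.
Hydraulic gradient: i = |Δh| / L = 3.46 / 2218.6 = 0.00156.
Flow is from higher to lower head: from PZ-5 toward PZ-9, i.e. toward the south.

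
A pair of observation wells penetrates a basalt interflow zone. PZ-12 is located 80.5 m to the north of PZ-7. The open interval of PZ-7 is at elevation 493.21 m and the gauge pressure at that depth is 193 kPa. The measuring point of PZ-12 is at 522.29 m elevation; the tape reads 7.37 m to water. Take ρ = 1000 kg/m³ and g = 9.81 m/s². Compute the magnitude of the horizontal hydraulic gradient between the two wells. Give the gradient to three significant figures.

i ≈ 0.0253

Pressure head at PZ-7: ψ = P/(ρg) = 193×1000 / (1000 × 9.81) = 19.67 m.
Total head at PZ-7: h = z + ψ = 493.21 + 19.67 = 512.88 m.
Total head at PZ-12: h = 522.29 − 7.37 = 514.92 m.
Head difference: h(PZ-7) − h(PZ-12) = 512.88 − 514.92 = -2.04 m.
Hydraulic gradient: i = |Δh| / L = 2.04 / 80.5 = 0.0253.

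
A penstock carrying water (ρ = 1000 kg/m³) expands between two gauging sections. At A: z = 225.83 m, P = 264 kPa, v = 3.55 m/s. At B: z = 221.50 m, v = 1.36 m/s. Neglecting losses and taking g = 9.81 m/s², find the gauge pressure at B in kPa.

P₂ ≈ 312 kPa

Pressure head at A: ψ₁ = P₁/(ρg) = 264×1000 / (1000 × 9.81) = 26.91 m.
Velocity heads: v₁²/2g = 3.55²/19.62 = 0.642 m; v₂²/2g = 1.36²/19.62 = 0.094 m.
Total head H = z₁ + ψ₁ + v₁²/2g = 225.83 + 26.91 + 0.642 = 253.38 m.
ψ₂ = H − z₂ − v₂²/2g = 253.38 − 221.50 − 0.094 = 31.79 m.
P₂ = ρgψ₂ = 1000 × 9.81 × 31.79 ≈ 312 kPa.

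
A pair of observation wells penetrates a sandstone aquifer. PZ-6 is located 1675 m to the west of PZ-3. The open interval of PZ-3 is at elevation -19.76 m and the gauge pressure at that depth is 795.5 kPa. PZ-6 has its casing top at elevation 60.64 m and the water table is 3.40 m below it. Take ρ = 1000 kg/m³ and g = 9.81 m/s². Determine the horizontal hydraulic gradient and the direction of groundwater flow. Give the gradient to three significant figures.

Pressure head at PZ-3: ψ = P/(ρg) = 795.5×1000 / (1000 × 9.81) = 81.09 m.
Total head at PZ-3: h = z + ψ = -19.76 + 81.09 = 61.33 m.
Total head at PZ-6: h = 60.64 − 3.40 = 57.24 m.
Head difference: h(PZ-3) − h(PZ-6) = 61.33 − 57.24 = 4.09 m.
Hydraulic gradient: i = |Δh| / L = 4.09 / 1675 = 0.00244.
Flow is from higher to lower head: from PZ-3 toward PZ-6, i.e. toward the west.

i ≈ 0.00244; groundwater flows toward the west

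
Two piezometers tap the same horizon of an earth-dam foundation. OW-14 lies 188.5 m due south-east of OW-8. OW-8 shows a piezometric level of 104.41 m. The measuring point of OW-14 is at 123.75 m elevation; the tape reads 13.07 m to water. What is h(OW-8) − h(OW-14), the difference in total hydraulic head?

Total head at OW-8: h = 104.41 m (water level in the piezometer is the total head).
Total head at OW-14: h = 123.75 − 13.07 = 110.68 m.
Head difference: h(OW-8) − h(OW-14) = 104.41 − 110.68 = -6.27 m.

Δh ≈ -6.27 m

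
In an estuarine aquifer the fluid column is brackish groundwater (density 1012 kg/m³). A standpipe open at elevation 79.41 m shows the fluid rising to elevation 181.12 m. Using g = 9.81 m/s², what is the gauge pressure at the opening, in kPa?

P ≈ 1010 kPa

Pressure head ψ = h − z = 181.12 − 79.41 = 101.71 m.
P = ρgψ = 1012 × 9.81 × 101.71 = 1009748 Pa ≈ 1010 kPa.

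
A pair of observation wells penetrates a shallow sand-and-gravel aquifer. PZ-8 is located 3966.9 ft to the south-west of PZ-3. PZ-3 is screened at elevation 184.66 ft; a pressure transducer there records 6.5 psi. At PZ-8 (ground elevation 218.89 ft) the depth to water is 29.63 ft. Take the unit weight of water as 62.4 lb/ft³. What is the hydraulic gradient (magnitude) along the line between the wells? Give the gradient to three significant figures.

i ≈ 0.00262

Pressure head at PZ-3: ψ = 144·P/γ = 144 × 6.5 / 62.4 = 15.00 ft.
Total head at PZ-3: h = z + ψ = 184.66 + 15.00 = 199.66 ft.
Total head at PZ-8: h = 218.89 − 29.63 = 189.26 ft.
Head difference: h(PZ-3) − h(PZ-8) = 199.66 − 189.26 = 10.40 ft.
Hydraulic gradient: i = |Δh| / L = 10.40 / 3966.9 = 0.00262.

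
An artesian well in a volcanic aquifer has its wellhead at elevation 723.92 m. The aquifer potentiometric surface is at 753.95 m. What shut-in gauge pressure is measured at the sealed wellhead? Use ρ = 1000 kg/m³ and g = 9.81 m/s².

P ≈ 295 kPa

Head above the cap: Δh = 753.95 − 723.92 = 30.03 m.
P = ρgΔh = 1000 × 9.81 × 30.03 = 294594 Pa ≈ 295 kPa.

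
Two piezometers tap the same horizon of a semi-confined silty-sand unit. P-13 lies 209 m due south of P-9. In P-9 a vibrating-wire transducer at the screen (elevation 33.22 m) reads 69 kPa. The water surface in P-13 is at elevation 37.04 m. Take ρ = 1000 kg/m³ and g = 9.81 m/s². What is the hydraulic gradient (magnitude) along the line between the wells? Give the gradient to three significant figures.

Pressure head at P-9: ψ = P/(ρg) = 69×1000 / (1000 × 9.81) = 7.03 m.
Total head at P-9: h = z + ψ = 33.22 + 7.03 = 40.25 m.
Total head at P-13: h = 37.04 m (water level in the piezometer is the total head).
Head difference: h(P-9) − h(P-13) = 40.25 − 37.04 = 3.21 m.
Hydraulic gradient: i = |Δh| / L = 3.21 / 209 = 0.0154.

i ≈ 0.0154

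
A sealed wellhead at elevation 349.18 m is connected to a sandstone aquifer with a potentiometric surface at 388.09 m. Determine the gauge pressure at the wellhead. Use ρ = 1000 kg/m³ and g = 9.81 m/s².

P ≈ 382 kPa

Head above the cap: Δh = 388.09 − 349.18 = 38.91 m.
P = ρgΔh = 1000 × 9.81 × 38.91 = 381707 Pa ≈ 382 kPa.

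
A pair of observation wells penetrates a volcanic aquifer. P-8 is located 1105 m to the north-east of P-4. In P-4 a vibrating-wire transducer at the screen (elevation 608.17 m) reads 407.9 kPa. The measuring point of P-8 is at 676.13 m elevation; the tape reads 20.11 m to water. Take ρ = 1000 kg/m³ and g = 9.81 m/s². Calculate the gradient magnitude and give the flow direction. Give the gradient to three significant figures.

Pressure head at P-4: ψ = P/(ρg) = 407.9×1000 / (1000 × 9.81) = 41.58 m.
Total head at P-4: h = z + ψ = 608.17 + 41.58 = 649.75 m.
Total head at P-8: h = 676.13 − 20.11 = 656.02 m.
Head difference: h(P-4) − h(P-8) = 649.75 − 656.02 = -6.27 m.
Hydraulic gradient: i = |Δh| / L = 6.27 / 1105 = 0.00567.
Flow is from higher to lower head: from P-8 toward P-4, i.e. toward the south-west.

i ≈ 0.00567; groundwater flows toward the south-west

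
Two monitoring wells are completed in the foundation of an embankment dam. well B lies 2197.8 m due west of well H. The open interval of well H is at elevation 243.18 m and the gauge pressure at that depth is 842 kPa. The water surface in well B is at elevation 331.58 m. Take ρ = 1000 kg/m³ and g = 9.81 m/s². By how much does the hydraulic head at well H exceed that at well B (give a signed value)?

Δh ≈ -2.57 m

Pressure head at well H: ψ = P/(ρg) = 842×1000 / (1000 × 9.81) = 85.83 m.
Total head at well H: h = z + ψ = 243.18 + 85.83 = 329.01 m.
Total head at well B: h = 331.58 m (water level in the piezometer is the total head).
Head difference: h(well H) − h(well B) = 329.01 − 331.58 = -2.57 m.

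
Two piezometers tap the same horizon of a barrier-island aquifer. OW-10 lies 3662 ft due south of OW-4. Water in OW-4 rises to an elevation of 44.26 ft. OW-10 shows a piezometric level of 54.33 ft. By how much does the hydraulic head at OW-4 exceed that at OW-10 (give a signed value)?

Total head at OW-4: h = 44.26 ft (water level in the piezometer is the total head).
Total head at OW-10: h = 54.33 ft (water level in the piezometer is the total head).
Head difference: h(OW-4) − h(OW-10) = 44.26 − 54.33 = -10.07 ft.

Δh ≈ -10.07 ft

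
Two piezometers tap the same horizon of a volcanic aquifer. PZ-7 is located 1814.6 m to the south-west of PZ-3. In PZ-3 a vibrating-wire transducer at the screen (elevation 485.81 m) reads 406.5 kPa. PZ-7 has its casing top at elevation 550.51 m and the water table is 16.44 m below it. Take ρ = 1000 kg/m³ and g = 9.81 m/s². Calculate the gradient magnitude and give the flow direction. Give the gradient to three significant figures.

Pressure head at PZ-3: ψ = P/(ρg) = 406.5×1000 / (1000 × 9.81) = 41.44 m.
Total head at PZ-3: h = z + ψ = 485.81 + 41.44 = 527.25 m.
Total head at PZ-7: h = 550.51 − 16.44 = 534.07 m.
Head difference: h(PZ-3) − h(PZ-7) = 527.25 − 534.07 = -6.82 m.
Hydraulic gradient: i = |Δh| / L = 6.82 / 1814.6 = 0.00376.
Flow is from higher to lower head: from PZ-7 toward PZ-3, i.e. toward the north-east.

i ≈ 0.00376; groundwater flows toward the north-east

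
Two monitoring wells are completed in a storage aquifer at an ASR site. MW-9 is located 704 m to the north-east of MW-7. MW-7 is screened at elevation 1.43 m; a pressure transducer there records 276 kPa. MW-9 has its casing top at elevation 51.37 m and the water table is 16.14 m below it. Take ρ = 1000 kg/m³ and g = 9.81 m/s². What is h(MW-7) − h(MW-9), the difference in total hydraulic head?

Δh ≈ -5.67 m

Pressure head at MW-7: ψ = P/(ρg) = 276×1000 / (1000 × 9.81) = 28.13 m.
Total head at MW-7: h = z + ψ = 1.43 + 28.13 = 29.56 m.
Total head at MW-9: h = 51.37 − 16.14 = 35.23 m.
Head difference: h(MW-7) − h(MW-9) = 29.56 − 35.23 = -5.67 m.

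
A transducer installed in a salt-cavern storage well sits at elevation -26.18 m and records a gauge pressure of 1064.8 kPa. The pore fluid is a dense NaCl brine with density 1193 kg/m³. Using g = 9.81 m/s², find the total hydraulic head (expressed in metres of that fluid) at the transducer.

h ≈ 64.80 m

ψ = P/(ρg) = 1064.8×1000 / (1193 × 9.81) = 90.98 m.
h = z + ψ = -26.18 + 90.98 = 64.80 m.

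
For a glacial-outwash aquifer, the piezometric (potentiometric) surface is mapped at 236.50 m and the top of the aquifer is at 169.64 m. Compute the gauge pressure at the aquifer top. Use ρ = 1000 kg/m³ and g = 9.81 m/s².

P ≈ 656 kPa

Pressure head at the aquifer top: ψ = h − z = 236.50 − 169.64 = 66.86 m.
P = ρgψ = 1000 × 9.81 × 66.86 = 655897 Pa ≈ 656 kPa.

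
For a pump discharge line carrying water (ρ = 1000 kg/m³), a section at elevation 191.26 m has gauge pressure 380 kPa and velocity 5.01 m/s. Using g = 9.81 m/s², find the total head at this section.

h ≈ 231.28 m

Pressure head ψ = P/(ρg) = 380×1000 / (1000 × 9.81) = 38.74 m.
Velocity head = v²/(2g) = 5.01² / (2 × 9.81) = 1.279 m.
h = z + ψ + v²/(2g) = 191.26 + 38.74 + 1.279 = 231.28 m.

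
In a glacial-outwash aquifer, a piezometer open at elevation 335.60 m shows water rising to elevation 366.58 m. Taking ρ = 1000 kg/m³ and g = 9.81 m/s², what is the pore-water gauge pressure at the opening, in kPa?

P ≈ 304 kPa

Pressure head ψ = h − z = 366.58 − 335.60 = 30.98 m.
P = ρgψ = 1000 × 9.81 × 30.98 = 303914 Pa ≈ 304 kPa.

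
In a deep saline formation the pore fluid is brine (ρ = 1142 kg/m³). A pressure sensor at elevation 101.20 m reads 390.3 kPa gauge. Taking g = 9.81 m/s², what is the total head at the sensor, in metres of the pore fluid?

ψ = P/(ρg) = 390.3×1000 / (1142 × 9.81) = 34.84 m.
h = z + ψ = 101.20 + 34.84 = 136.04 m.

h ≈ 136.04 m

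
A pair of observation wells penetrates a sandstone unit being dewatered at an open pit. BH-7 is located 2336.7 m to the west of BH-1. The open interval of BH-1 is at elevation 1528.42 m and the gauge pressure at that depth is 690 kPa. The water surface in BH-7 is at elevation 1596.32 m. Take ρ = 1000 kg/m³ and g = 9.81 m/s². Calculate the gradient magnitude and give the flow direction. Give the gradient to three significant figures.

i ≈ 0.00104; groundwater flows toward the west

Pressure head at BH-1: ψ = P/(ρg) = 690×1000 / (1000 × 9.81) = 70.34 m.
Total head at BH-1: h = z + ψ = 1528.42 + 70.34 = 1598.76 m.
Total head at BH-7: h = 1596.32 m (water level in the piezometer is the total head).
Head difference: h(BH-1) − h(BH-7) = 1598.76 − 1596.32 = 2.44 m.
Hydraulic gradient: i = |Δh| / L = 2.44 / 2336.7 = 0.00104.
Flow is from higher to lower head: from BH-1 toward BH-7, i.e. toward the west.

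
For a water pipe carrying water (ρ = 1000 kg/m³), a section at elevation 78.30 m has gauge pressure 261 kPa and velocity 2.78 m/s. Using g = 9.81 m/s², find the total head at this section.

h ≈ 105.30 m

Pressure head ψ = P/(ρg) = 261×1000 / (1000 × 9.81) = 26.61 m.
Velocity head = v²/(2g) = 2.78² / (2 × 9.81) = 0.394 m.
h = z + ψ + v²/(2g) = 78.30 + 26.61 + 0.394 = 105.30 m.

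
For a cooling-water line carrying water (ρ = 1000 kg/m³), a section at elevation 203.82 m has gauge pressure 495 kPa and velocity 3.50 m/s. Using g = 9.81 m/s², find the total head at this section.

h ≈ 254.90 m

Pressure head ψ = P/(ρg) = 495×1000 / (1000 × 9.81) = 50.46 m.
Velocity head = v²/(2g) = 3.50² / (2 × 9.81) = 0.624 m.
h = z + ψ + v²/(2g) = 203.82 + 50.46 + 0.624 = 254.90 m.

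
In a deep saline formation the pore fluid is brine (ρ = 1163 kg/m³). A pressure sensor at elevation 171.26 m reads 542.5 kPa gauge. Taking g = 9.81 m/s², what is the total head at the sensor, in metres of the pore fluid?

ψ = P/(ρg) = 542.5×1000 / (1163 × 9.81) = 47.55 m.
h = z + ψ = 171.26 + 47.55 = 218.81 m.

h ≈ 218.81 m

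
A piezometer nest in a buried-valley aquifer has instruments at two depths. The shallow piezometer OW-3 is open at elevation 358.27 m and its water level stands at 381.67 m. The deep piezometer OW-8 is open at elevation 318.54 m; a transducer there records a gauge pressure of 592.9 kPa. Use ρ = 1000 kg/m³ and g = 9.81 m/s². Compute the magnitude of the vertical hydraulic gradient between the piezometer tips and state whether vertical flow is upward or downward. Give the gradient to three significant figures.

Total head at OW-3: h = 381.67 m (water level in the standpipe).
Pressure head at OW-8: ψ = P/(ρg) = 592.9×1000 / (1000 × 9.81) = 60.44 m.
Total head at OW-8: h = z + ψ = 318.54 + 60.44 = 378.98 m.
Δh = h(OW-3) − h(OW-8) = 381.67 − 378.98 = 2.69 m.
Vertical separation Δz = 358.27 − 318.54 = 39.73 m.
|i_v| = |Δh| / Δz = 2.69 / 39.73 = 0.0677.
Head is higher in the shallow piezometer, so vertical flow is downward (recharge condition).

|i_v| ≈ 0.0677; vertical flow is downward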